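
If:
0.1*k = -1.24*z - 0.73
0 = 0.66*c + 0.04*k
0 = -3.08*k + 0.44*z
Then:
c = 0.01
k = -0.08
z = -0.58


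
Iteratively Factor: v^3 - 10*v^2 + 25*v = (v - 5)*(v^2 - 5*v) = (v - 5)^2*(v)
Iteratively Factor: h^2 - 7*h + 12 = (h - 4)*(h - 3)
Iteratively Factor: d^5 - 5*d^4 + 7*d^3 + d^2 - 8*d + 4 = (d - 2)*(d^4 - 3*d^3 + d^2 + 3*d - 2) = (d - 2)*(d + 1)*(d^3 - 4*d^2 + 5*d - 2) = (d - 2)*(d - 1)*(d + 1)*(d^2 - 3*d + 2) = (d - 2)^2*(d - 1)*(d + 1)*(d - 1)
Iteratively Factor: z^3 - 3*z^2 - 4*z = (z + 1)*(z^2 - 4*z) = (z - 4)*(z + 1)*(z)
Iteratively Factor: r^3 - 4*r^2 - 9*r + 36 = (r - 3)*(r^2 - r - 12) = (r - 3)*(r + 3)*(r - 4)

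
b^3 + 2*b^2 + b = b*(b + 1)^2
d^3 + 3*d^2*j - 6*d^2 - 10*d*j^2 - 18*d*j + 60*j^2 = (d - 6)*(d - 2*j)*(d + 5*j)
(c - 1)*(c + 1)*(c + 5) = c^3 + 5*c^2 - c - 5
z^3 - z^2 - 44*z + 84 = (z - 6)*(z - 2)*(z + 7)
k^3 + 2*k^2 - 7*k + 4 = (k - 1)^2*(k + 4)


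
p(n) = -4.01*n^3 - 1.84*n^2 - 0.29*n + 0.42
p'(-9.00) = -941.60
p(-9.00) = 2777.28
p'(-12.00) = -1688.45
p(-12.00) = 6668.22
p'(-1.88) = -35.89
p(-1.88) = 21.11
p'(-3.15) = -108.07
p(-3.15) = 108.41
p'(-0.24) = -0.10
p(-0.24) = 0.44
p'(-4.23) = -199.98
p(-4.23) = 272.23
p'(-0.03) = -0.19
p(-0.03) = 0.43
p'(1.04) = -17.13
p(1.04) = -6.38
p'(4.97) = -315.73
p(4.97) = -538.75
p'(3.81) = -188.94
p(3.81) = -249.17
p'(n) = -12.03*n^2 - 3.68*n - 0.29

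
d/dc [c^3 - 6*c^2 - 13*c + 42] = 3*c^2 - 12*c - 13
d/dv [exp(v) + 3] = exp(v)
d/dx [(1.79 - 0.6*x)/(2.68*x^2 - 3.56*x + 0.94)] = (1.608*x^2 - 9.5944*x + 5.8084)/(7.1824*x^4 - 19.0816*x^3 + 17.712*x^2 - 6.6928*x + 0.8836)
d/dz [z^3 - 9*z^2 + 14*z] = 3*z^2 - 18*z + 14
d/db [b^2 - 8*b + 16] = 2*b - 8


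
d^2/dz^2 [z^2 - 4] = 2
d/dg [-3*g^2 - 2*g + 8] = -6*g - 2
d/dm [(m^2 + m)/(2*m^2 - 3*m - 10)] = 5*(-m^2 - 4*m - 2)/(4*m^4 - 12*m^3 - 31*m^2 + 60*m + 100)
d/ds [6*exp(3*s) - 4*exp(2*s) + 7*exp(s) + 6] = (18*exp(2*s) - 8*exp(s) + 7)*exp(s)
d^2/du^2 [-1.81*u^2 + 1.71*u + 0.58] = -3.62000000000000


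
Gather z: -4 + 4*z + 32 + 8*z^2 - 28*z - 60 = 8*z^2 - 24*z - 32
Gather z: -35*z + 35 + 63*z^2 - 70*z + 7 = 63*z^2 - 105*z + 42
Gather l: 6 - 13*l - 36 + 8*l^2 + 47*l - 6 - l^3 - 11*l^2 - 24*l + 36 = -l^3 - 3*l^2 + 10*l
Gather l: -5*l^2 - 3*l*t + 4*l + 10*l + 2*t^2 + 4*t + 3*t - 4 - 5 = -5*l^2 + l*(14 - 3*t) + 2*t^2 + 7*t - 9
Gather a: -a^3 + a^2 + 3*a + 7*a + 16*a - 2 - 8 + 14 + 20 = -a^3 + a^2 + 26*a + 24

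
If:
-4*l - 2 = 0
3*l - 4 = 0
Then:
No Solution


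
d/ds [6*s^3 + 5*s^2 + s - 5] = 18*s^2 + 10*s + 1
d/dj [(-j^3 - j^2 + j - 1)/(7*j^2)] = (-j^3 - j + 2)/(7*j^3)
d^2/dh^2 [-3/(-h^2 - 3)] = 18*(h^2 - 1)/(h^2 + 3)^3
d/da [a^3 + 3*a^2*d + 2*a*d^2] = 3*a^2 + 6*a*d + 2*d^2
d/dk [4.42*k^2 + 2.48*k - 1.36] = 8.84*k + 2.48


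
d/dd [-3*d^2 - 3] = -6*d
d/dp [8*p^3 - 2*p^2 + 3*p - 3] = 24*p^2 - 4*p + 3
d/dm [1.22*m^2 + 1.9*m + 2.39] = 2.44*m + 1.9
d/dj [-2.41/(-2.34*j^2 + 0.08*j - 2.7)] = (0.1928 - 11.2788*j)/(2.34*j^2 - 0.08*j + 2.7)^2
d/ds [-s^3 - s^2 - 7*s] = -3*s^2 - 2*s - 7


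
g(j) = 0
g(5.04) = 0.00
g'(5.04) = 0.00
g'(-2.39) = 0.00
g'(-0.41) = 0.00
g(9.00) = 0.00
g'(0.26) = 0.00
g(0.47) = 0.00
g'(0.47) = 0.00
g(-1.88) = 0.00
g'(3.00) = 0.00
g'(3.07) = 0.00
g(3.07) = 0.00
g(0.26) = 0.00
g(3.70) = 0.00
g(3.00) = 0.00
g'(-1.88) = 0.00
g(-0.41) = 0.00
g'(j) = 0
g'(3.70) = 0.00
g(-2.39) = 0.00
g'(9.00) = 0.00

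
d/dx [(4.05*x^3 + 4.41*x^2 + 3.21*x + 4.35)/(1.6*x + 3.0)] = (12.96*x^3 + 43.506*x^2 + 26.46*x + 2.67)/(2.56*x^2 + 9.6*x + 9.0)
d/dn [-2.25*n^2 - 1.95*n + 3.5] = -4.5*n - 1.95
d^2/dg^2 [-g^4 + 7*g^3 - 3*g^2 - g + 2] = -12*g^2 + 42*g - 6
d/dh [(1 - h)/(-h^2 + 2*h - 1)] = -1/(h^2 - 2*h + 1)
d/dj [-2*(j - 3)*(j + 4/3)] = 10/3 - 4*j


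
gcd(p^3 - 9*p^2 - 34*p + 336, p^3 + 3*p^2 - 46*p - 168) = p^2 - p - 42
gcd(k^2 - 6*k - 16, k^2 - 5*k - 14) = k + 2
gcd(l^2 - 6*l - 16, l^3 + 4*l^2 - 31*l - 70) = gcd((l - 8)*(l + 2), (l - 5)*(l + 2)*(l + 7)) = l + 2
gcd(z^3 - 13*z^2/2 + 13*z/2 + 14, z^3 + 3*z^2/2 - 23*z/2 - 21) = z - 7/2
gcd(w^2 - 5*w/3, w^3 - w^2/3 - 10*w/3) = w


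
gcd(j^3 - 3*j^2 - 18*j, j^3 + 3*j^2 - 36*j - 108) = j^2 - 3*j - 18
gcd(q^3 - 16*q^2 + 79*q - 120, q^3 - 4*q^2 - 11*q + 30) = q - 5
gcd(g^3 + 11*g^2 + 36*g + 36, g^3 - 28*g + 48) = g + 6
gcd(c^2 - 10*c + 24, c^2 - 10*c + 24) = c^2 - 10*c + 24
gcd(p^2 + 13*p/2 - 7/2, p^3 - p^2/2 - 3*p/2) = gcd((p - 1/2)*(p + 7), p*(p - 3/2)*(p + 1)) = 1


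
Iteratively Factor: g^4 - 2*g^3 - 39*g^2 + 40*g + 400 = (g - 5)*(g^3 + 3*g^2 - 24*g - 80) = (g - 5)*(g + 4)*(g^2 - g - 20) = (g - 5)*(g + 4)^2*(g - 5)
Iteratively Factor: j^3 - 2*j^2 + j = (j - 1)*(j^2 - j) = (j - 1)^2*(j)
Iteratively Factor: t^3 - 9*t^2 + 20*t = (t - 4)*(t^2 - 5*t) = t*(t - 4)*(t - 5)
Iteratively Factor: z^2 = (z)*(z)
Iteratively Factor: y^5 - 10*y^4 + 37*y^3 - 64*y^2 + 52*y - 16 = (y - 2)*(y^4 - 8*y^3 + 21*y^2 - 22*y + 8) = (y - 2)*(y - 1)*(y^3 - 7*y^2 + 14*y - 8) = (y - 2)^2*(y - 1)*(y^2 - 5*y + 4) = (y - 2)^2*(y - 1)^2*(y - 4)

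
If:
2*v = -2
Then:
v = -1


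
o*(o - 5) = o^2 - 5*o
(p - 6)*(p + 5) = p^2 - p - 30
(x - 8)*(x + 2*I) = x^2 - 8*x + 2*I*x - 16*I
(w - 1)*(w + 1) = w^2 - 1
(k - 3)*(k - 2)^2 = k^3 - 7*k^2 + 16*k - 12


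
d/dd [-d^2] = -2*d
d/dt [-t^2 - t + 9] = -2*t - 1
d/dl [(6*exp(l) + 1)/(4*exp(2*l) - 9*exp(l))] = (-24*exp(2*l) - 8*exp(l) + 9)*exp(-l)/(16*exp(2*l) - 72*exp(l) + 81)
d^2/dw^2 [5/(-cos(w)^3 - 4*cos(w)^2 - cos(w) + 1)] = -(5*(7*cos(w) + 32*cos(2*w) + 9*cos(3*w))*(cos(w)^3 + 4*cos(w)^2 + cos(w) - 1)/4 + 10*(3*cos(w)^2 + 8*cos(w) + 1)^2*sin(w)^2)/(cos(w)^3 + 4*cos(w)^2 + cos(w) - 1)^3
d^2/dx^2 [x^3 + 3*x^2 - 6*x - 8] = 6*x + 6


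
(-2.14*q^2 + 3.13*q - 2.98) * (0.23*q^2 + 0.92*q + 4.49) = -0.4922*q^4 - 1.2489*q^3 - 7.4144*q^2 + 11.3121*q - 13.3802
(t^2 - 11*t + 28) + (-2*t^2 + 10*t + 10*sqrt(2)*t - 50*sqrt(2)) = -t^2 - t + 10*sqrt(2)*t - 50*sqrt(2) + 28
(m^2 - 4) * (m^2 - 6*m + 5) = m^4 - 6*m^3 + m^2 + 24*m - 20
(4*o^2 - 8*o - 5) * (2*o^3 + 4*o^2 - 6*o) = 8*o^5 - 66*o^3 + 28*o^2 + 30*o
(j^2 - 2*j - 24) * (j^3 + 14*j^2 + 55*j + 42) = j^5 + 12*j^4 + 3*j^3 - 404*j^2 - 1404*j - 1008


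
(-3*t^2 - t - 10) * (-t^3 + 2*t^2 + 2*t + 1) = 3*t^5 - 5*t^4 + 2*t^3 - 25*t^2 - 21*t - 10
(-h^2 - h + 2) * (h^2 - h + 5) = -h^4 - 2*h^2 - 7*h + 10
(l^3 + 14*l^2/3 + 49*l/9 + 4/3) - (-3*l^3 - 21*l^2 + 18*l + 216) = 4*l^3 + 77*l^2/3 - 113*l/9 - 644/3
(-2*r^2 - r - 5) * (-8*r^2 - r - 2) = 16*r^4 + 10*r^3 + 45*r^2 + 7*r + 10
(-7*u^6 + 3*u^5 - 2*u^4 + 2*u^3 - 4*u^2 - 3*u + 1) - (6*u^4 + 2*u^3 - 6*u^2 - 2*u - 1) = -7*u^6 + 3*u^5 - 8*u^4 + 2*u^2 - u + 2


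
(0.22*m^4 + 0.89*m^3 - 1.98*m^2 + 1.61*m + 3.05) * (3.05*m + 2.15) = 0.671*m^5 + 3.1875*m^4 - 4.1255*m^3 + 0.6535*m^2 + 12.764*m + 6.5575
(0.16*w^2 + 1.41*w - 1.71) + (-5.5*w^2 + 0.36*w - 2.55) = -5.34*w^2 + 1.77*w - 4.26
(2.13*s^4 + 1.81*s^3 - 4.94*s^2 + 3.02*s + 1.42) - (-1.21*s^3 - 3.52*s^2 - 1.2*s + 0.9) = 2.13*s^4 + 3.02*s^3 - 1.42*s^2 + 4.22*s + 0.52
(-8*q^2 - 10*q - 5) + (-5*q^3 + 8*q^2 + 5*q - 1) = -5*q^3 - 5*q - 6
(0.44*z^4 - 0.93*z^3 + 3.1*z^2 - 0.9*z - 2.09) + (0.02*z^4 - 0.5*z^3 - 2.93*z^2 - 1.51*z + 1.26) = 0.46*z^4 - 1.43*z^3 + 0.17*z^2 - 2.41*z - 0.83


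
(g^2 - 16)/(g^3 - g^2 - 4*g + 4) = (g^2 - 16)/(g^3 - g^2 - 4*g + 4)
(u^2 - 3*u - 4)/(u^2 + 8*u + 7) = (u - 4)/(u + 7)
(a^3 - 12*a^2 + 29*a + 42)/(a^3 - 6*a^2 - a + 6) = (a - 7)/(a - 1)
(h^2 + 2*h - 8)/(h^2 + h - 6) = (h + 4)/(h + 3)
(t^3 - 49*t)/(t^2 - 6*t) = (t^2 - 49)/(t - 6)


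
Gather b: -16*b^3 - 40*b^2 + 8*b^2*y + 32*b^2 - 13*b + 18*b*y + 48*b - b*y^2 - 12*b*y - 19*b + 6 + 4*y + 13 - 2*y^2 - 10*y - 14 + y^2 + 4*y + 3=-16*b^3 + b^2*(8*y - 8) + b*(-y^2 + 6*y + 16) - y^2 - 2*y + 8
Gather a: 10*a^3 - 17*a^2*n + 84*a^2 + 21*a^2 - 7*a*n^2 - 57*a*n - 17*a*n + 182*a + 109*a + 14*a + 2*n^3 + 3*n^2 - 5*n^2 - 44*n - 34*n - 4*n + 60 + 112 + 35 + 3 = 10*a^3 + a^2*(105 - 17*n) + a*(-7*n^2 - 74*n + 305) + 2*n^3 - 2*n^2 - 82*n + 210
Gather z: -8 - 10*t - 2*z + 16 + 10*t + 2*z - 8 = 0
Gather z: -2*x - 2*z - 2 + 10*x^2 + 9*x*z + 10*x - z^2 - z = 10*x^2 + 8*x - z^2 + z*(9*x - 3) - 2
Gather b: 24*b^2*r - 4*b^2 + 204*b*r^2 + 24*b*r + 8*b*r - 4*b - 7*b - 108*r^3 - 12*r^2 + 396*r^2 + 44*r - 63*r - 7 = b^2*(24*r - 4) + b*(204*r^2 + 32*r - 11) - 108*r^3 + 384*r^2 - 19*r - 7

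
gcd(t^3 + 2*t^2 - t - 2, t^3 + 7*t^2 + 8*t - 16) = t - 1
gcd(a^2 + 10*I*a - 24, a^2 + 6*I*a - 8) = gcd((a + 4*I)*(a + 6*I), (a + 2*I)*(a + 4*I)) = a + 4*I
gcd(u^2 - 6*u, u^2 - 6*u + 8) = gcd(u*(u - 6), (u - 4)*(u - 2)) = 1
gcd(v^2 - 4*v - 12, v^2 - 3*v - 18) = v - 6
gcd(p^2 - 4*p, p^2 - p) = p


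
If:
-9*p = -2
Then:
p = 2/9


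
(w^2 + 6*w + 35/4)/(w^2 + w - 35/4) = (2*w + 5)/(2*w - 5)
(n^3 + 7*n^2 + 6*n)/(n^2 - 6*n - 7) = n*(n + 6)/(n - 7)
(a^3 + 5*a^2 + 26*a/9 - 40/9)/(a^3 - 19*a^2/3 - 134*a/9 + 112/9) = (3*a^2 + 17*a + 20)/(3*a^2 - 17*a - 56)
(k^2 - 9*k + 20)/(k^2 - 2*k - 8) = (k - 5)/(k + 2)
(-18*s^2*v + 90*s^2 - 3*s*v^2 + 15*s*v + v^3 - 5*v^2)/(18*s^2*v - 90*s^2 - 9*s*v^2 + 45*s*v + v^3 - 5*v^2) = (-3*s - v)/(3*s - v)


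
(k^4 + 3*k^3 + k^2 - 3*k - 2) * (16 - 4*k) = -4*k^5 + 4*k^4 + 44*k^3 + 28*k^2 - 40*k - 32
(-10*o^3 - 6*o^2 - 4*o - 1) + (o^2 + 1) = -10*o^3 - 5*o^2 - 4*o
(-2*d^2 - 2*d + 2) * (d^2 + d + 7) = -2*d^4 - 4*d^3 - 14*d^2 - 12*d + 14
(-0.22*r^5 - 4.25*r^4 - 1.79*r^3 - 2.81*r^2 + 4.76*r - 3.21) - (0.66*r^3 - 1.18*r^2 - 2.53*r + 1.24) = -0.22*r^5 - 4.25*r^4 - 2.45*r^3 - 1.63*r^2 + 7.29*r - 4.45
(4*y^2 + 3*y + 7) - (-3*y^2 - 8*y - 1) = 7*y^2 + 11*y + 8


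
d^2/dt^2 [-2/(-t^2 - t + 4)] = 4*(-t^2 - t + (2*t + 1)^2 + 4)/(t^2 + t - 4)^3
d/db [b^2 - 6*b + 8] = 2*b - 6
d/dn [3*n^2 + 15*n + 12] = 6*n + 15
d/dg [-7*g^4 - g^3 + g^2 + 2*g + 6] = -28*g^3 - 3*g^2 + 2*g + 2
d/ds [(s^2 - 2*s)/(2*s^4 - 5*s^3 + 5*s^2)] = (-4*s^3 + 17*s^2 - 20*s + 10)/(s^2*(4*s^4 - 20*s^3 + 45*s^2 - 50*s + 25))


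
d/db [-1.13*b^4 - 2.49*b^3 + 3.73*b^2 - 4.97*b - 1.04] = -4.52*b^3 - 7.47*b^2 + 7.46*b - 4.97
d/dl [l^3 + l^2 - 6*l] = 3*l^2 + 2*l - 6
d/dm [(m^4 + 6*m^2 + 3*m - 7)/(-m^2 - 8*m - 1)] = (-2*m^5 - 24*m^4 - 4*m^3 - 45*m^2 - 26*m - 59)/(m^4 + 16*m^3 + 66*m^2 + 16*m + 1)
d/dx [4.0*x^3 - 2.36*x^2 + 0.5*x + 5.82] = 12.0*x^2 - 4.72*x + 0.5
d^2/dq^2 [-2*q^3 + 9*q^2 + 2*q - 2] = 18 - 12*q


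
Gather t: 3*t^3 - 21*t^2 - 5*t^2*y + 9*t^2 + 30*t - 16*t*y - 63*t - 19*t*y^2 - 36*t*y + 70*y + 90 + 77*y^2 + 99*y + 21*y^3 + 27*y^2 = 3*t^3 + t^2*(-5*y - 12) + t*(-19*y^2 - 52*y - 33) + 21*y^3 + 104*y^2 + 169*y + 90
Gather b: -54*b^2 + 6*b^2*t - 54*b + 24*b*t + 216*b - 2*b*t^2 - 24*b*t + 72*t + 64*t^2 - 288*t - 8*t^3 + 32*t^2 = b^2*(6*t - 54) + b*(162 - 2*t^2) - 8*t^3 + 96*t^2 - 216*t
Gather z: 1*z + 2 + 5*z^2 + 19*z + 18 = 5*z^2 + 20*z + 20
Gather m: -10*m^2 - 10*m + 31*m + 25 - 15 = -10*m^2 + 21*m + 10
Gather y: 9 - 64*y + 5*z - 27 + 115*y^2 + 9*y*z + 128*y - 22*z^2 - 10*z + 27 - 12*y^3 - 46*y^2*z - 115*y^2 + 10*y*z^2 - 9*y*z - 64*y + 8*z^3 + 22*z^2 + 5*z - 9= -12*y^3 - 46*y^2*z + 10*y*z^2 + 8*z^3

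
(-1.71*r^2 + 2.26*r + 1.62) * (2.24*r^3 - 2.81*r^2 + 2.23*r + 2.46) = -3.8304*r^5 + 9.8675*r^4 - 6.5351*r^3 - 3.719*r^2 + 9.1722*r + 3.9852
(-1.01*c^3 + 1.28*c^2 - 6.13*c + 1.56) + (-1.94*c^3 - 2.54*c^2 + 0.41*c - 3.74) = -2.95*c^3 - 1.26*c^2 - 5.72*c - 2.18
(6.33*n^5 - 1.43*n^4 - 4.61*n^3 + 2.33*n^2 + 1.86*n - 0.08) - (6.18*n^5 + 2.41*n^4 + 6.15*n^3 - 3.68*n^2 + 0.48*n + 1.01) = 0.15*n^5 - 3.84*n^4 - 10.76*n^3 + 6.01*n^2 + 1.38*n - 1.09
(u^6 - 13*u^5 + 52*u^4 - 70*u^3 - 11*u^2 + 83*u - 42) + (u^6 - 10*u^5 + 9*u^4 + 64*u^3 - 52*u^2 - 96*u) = 2*u^6 - 23*u^5 + 61*u^4 - 6*u^3 - 63*u^2 - 13*u - 42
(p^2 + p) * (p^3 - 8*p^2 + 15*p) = p^5 - 7*p^4 + 7*p^3 + 15*p^2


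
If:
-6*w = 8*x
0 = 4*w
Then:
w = 0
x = 0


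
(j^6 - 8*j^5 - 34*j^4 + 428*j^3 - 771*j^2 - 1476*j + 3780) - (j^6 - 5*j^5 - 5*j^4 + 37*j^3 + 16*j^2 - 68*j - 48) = -3*j^5 - 29*j^4 + 391*j^3 - 787*j^2 - 1408*j + 3828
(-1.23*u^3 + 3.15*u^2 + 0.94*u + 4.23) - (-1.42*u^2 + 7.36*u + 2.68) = -1.23*u^3 + 4.57*u^2 - 6.42*u + 1.55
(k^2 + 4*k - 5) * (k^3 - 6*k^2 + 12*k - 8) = k^5 - 2*k^4 - 17*k^3 + 70*k^2 - 92*k + 40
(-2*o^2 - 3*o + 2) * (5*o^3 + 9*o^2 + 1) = -10*o^5 - 33*o^4 - 17*o^3 + 16*o^2 - 3*o + 2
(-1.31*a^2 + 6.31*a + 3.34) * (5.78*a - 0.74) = -7.5718*a^3 + 37.4412*a^2 + 14.6358*a - 2.4716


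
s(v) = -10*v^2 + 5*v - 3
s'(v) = 5 - 20*v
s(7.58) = -539.66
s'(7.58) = -146.60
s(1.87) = -28.62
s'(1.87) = -32.40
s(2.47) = -51.66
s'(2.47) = -44.40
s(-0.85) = -14.48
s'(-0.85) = 22.00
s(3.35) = -98.48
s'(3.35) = -62.00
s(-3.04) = -110.62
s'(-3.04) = 65.80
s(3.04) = -80.22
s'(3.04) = -55.80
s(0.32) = -2.42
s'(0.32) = -1.40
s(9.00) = -768.00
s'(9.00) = -175.00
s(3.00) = -78.00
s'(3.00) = -55.00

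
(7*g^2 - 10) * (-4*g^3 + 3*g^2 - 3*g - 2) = -28*g^5 + 21*g^4 + 19*g^3 - 44*g^2 + 30*g + 20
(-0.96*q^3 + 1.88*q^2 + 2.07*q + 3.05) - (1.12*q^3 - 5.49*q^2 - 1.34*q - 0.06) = -2.08*q^3 + 7.37*q^2 + 3.41*q + 3.11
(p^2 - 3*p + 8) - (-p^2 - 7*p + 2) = 2*p^2 + 4*p + 6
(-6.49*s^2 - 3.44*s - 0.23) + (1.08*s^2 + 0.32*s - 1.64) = -5.41*s^2 - 3.12*s - 1.87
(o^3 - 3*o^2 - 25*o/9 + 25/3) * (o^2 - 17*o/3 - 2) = o^5 - 26*o^4/3 + 110*o^3/9 + 812*o^2/27 - 125*o/3 - 50/3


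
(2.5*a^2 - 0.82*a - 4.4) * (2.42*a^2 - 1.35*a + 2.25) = 6.05*a^4 - 5.3594*a^3 - 3.916*a^2 + 4.095*a - 9.9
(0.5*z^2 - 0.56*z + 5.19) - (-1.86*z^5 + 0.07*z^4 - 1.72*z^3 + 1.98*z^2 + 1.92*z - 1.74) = 1.86*z^5 - 0.07*z^4 + 1.72*z^3 - 1.48*z^2 - 2.48*z + 6.93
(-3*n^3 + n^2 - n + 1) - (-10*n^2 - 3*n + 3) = -3*n^3 + 11*n^2 + 2*n - 2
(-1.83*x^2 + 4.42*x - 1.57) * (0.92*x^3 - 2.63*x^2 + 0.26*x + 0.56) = -1.6836*x^5 + 8.8793*x^4 - 13.5448*x^3 + 4.2535*x^2 + 2.067*x - 0.8792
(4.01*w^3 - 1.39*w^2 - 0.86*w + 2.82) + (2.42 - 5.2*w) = 4.01*w^3 - 1.39*w^2 - 6.06*w + 5.24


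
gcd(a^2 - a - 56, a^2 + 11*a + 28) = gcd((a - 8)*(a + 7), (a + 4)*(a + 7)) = a + 7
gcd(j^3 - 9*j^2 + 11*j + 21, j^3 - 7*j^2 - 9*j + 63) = j^2 - 10*j + 21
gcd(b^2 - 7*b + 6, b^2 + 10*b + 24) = 1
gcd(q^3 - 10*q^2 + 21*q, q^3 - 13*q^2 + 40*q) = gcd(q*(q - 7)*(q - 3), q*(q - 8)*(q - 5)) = q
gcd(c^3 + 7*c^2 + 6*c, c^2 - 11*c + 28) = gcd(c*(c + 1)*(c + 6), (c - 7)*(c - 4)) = 1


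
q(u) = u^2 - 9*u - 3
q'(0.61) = -7.78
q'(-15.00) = -39.00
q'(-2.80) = -14.60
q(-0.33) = 0.08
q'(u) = 2*u - 9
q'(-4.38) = -17.76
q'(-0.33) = -9.66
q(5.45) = -22.35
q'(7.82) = 6.64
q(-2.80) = 30.04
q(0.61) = -8.12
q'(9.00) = 9.00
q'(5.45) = 1.90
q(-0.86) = 5.48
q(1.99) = -16.95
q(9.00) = -3.00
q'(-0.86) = -10.72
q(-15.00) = 357.00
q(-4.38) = 55.60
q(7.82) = -12.23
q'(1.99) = -5.02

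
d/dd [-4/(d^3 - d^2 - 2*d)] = 4*(3*d^2 - 2*d - 2)/(d^2*(-d^2 + d + 2)^2)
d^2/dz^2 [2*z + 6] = 0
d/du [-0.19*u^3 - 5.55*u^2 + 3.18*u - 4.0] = -0.57*u^2 - 11.1*u + 3.18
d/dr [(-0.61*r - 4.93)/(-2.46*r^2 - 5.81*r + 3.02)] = (1.5006*r^2 + 3.5441*r - (0.61*r + 4.93)*(4.92*r + 5.81) - 1.8422)/(2.46*r^2 + 5.81*r - 3.02)^2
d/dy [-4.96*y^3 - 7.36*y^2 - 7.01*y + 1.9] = -14.88*y^2 - 14.72*y - 7.01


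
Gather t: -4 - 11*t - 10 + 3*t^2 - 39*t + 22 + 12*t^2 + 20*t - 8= 15*t^2 - 30*t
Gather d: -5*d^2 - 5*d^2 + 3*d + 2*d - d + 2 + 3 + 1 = -10*d^2 + 4*d + 6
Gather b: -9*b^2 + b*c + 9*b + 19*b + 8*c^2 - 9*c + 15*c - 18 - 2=-9*b^2 + b*(c + 28) + 8*c^2 + 6*c - 20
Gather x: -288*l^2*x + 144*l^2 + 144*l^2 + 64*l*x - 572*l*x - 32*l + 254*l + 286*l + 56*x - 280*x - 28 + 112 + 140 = 288*l^2 + 508*l + x*(-288*l^2 - 508*l - 224) + 224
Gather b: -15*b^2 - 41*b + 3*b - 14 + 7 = -15*b^2 - 38*b - 7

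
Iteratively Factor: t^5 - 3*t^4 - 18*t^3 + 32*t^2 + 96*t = (t + 3)*(t^4 - 6*t^3 + 32*t) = (t - 4)*(t + 3)*(t^3 - 2*t^2 - 8*t) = t*(t - 4)*(t + 3)*(t^2 - 2*t - 8) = t*(t - 4)^2*(t + 3)*(t + 2)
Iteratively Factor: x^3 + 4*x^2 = (x)*(x^2 + 4*x) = x^2*(x + 4)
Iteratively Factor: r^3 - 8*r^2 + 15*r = (r - 5)*(r^2 - 3*r) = (r - 5)*(r - 3)*(r)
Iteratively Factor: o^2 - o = (o - 1)*(o)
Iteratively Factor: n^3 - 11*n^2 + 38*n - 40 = (n - 2)*(n^2 - 9*n + 20) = (n - 5)*(n - 2)*(n - 4)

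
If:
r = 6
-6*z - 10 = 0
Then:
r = 6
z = -5/3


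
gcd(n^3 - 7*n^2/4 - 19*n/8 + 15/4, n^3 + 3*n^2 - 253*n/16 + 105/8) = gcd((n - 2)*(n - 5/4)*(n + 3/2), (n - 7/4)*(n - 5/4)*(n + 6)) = n - 5/4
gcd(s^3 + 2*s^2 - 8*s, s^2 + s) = s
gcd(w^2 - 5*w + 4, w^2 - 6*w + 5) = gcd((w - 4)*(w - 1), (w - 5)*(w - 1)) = w - 1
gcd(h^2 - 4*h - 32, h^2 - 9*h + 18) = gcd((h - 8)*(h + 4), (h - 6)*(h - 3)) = 1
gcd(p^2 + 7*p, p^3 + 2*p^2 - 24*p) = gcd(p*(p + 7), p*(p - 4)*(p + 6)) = p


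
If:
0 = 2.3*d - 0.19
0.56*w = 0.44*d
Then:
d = 0.08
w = 0.06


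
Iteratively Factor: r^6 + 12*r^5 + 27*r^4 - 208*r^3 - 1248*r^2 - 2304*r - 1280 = (r - 5)*(r^5 + 17*r^4 + 112*r^3 + 352*r^2 + 512*r + 256) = (r - 5)*(r + 1)*(r^4 + 16*r^3 + 96*r^2 + 256*r + 256) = (r - 5)*(r + 1)*(r + 4)*(r^3 + 12*r^2 + 48*r + 64) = (r - 5)*(r + 1)*(r + 4)^2*(r^2 + 8*r + 16) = (r - 5)*(r + 1)*(r + 4)^3*(r + 4)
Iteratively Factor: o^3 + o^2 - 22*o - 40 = (o - 5)*(o^2 + 6*o + 8) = (o - 5)*(o + 2)*(o + 4)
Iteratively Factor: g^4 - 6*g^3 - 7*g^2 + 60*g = (g - 4)*(g^3 - 2*g^2 - 15*g) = (g - 4)*(g + 3)*(g^2 - 5*g) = (g - 5)*(g - 4)*(g + 3)*(g)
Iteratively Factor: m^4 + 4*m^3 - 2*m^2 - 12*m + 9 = (m + 3)*(m^3 + m^2 - 5*m + 3) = (m + 3)^2*(m^2 - 2*m + 1) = (m - 1)*(m + 3)^2*(m - 1)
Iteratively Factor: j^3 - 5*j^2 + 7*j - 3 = (j - 1)*(j^2 - 4*j + 3) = (j - 3)*(j - 1)*(j - 1)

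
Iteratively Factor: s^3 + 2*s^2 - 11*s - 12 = (s - 3)*(s^2 + 5*s + 4) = (s - 3)*(s + 4)*(s + 1)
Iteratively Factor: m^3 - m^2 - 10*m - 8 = (m - 4)*(m^2 + 3*m + 2) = (m - 4)*(m + 1)*(m + 2)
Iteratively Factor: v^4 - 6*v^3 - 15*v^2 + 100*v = (v - 5)*(v^3 - v^2 - 20*v) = (v - 5)^2*(v^2 + 4*v) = (v - 5)^2*(v + 4)*(v)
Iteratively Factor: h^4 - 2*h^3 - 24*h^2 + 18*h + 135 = (h - 5)*(h^3 + 3*h^2 - 9*h - 27) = (h - 5)*(h + 3)*(h^2 - 9) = (h - 5)*(h - 3)*(h + 3)*(h + 3)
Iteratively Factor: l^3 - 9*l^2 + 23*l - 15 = (l - 1)*(l^2 - 8*l + 15) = (l - 3)*(l - 1)*(l - 5)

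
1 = 1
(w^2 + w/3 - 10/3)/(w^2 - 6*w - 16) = (w - 5/3)/(w - 8)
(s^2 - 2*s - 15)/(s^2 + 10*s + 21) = (s - 5)/(s + 7)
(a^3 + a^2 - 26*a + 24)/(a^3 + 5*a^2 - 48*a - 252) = (a^2 - 5*a + 4)/(a^2 - a - 42)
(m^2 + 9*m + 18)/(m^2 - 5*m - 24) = (m + 6)/(m - 8)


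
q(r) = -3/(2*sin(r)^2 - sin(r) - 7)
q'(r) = -3*(-4*sin(r)*cos(r) + cos(r))/(2*sin(r)^2 - sin(r) - 7)^2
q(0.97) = 0.46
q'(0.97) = 0.09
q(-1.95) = 0.69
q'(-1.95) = 0.28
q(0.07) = 0.42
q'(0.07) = -0.04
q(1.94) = 0.48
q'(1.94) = -0.08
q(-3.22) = 0.42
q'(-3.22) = 0.04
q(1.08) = 0.47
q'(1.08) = 0.09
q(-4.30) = 0.48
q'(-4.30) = -0.08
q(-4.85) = 0.50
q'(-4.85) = 0.03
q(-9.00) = 0.48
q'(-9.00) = 0.19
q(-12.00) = 0.43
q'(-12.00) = 0.06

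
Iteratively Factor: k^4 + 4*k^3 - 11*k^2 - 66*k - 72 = (k + 3)*(k^3 + k^2 - 14*k - 24) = (k - 4)*(k + 3)*(k^2 + 5*k + 6) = (k - 4)*(k + 3)^2*(k + 2)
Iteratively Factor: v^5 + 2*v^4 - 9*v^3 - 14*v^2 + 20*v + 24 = (v - 2)*(v^4 + 4*v^3 - v^2 - 16*v - 12) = (v - 2)*(v + 2)*(v^3 + 2*v^2 - 5*v - 6) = (v - 2)^2*(v + 2)*(v^2 + 4*v + 3) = (v - 2)^2*(v + 2)*(v + 3)*(v + 1)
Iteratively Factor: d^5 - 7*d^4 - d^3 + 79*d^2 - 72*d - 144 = (d - 3)*(d^4 - 4*d^3 - 13*d^2 + 40*d + 48) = (d - 4)*(d - 3)*(d^3 - 13*d - 12) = (d - 4)^2*(d - 3)*(d^2 + 4*d + 3) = (d - 4)^2*(d - 3)*(d + 1)*(d + 3)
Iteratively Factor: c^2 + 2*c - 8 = (c - 2)*(c + 4)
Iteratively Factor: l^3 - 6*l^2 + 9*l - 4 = (l - 4)*(l^2 - 2*l + 1) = (l - 4)*(l - 1)*(l - 1)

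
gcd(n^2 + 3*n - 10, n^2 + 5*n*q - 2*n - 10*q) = n - 2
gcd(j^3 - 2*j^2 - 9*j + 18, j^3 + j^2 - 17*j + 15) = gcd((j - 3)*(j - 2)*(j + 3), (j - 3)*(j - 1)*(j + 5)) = j - 3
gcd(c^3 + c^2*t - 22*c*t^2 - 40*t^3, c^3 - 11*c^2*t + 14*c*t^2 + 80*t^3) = -c^2 + 3*c*t + 10*t^2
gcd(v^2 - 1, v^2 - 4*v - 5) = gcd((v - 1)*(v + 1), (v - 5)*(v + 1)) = v + 1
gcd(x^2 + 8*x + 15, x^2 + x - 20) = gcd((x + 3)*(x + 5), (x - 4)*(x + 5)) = x + 5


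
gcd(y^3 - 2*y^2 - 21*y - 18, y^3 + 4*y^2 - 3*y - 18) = y + 3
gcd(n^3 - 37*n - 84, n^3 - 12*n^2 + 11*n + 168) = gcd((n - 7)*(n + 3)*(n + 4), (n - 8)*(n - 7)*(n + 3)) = n^2 - 4*n - 21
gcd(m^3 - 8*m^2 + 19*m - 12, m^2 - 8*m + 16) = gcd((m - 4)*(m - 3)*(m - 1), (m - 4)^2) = m - 4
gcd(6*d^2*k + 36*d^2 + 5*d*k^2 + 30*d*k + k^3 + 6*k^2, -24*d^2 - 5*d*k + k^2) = 3*d + k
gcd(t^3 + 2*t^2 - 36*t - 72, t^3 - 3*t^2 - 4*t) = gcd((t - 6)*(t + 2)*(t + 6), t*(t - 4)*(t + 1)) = 1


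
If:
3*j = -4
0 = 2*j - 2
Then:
No Solution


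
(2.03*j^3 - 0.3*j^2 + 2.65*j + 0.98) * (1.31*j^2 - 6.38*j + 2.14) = 2.6593*j^5 - 13.3444*j^4 + 9.7297*j^3 - 16.2652*j^2 - 0.581399999999999*j + 2.0972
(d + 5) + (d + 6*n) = 2*d + 6*n + 5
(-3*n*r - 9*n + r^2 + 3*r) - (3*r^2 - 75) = -3*n*r - 9*n - 2*r^2 + 3*r + 75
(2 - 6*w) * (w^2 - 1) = -6*w^3 + 2*w^2 + 6*w - 2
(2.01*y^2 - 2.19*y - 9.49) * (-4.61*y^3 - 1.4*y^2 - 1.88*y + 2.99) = -9.2661*y^5 + 7.2819*y^4 + 43.0361*y^3 + 23.4131*y^2 + 11.2931*y - 28.3751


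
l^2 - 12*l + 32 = (l - 8)*(l - 4)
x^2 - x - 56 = (x - 8)*(x + 7)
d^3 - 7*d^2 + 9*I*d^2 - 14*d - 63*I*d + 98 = (d - 7)*(d + 2*I)*(d + 7*I)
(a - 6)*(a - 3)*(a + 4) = a^3 - 5*a^2 - 18*a + 72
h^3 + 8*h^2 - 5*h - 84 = (h - 3)*(h + 4)*(h + 7)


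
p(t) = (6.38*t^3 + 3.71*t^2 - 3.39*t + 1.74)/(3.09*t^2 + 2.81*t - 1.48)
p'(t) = (-6.18*t - 2.81)*(6.38*t^3 + 3.71*t^2 - 3.39*t + 1.74)/(3.09*t^2 + 2.81*t - 1.48)^2 + (19.14*t^2 + 7.42*t - 3.39)/(3.09*t^2 + 2.81*t - 1.48) = (19.7142*t^4 + 35.8556*t^3 - 7.427*t^2 - 21.7348*t + 0.1278)/(9.5481*t^4 + 17.3658*t^3 - 1.2503*t^2 - 8.3176*t + 2.1904)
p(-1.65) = -4.89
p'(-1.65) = 0.16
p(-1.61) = -4.89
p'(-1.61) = -0.32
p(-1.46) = -5.24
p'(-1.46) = -5.93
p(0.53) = 2.21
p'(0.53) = -8.56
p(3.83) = 7.35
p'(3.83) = 2.03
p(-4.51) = -10.12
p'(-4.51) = 2.03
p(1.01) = 1.92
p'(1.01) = 1.38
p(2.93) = 5.53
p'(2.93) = 2.01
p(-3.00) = -7.09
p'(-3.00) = 1.96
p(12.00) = 24.14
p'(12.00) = 2.06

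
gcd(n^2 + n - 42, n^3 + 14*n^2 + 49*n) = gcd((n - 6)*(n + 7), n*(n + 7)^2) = n + 7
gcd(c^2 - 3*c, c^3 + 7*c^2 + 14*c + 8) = 1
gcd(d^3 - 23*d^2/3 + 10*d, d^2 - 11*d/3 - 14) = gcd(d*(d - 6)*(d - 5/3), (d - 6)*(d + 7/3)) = d - 6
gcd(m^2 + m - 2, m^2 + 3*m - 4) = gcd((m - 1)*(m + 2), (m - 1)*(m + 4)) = m - 1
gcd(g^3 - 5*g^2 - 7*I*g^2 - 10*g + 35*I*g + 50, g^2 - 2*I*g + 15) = g - 5*I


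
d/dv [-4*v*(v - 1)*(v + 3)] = -12*v^2 - 16*v + 12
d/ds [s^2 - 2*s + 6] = 2*s - 2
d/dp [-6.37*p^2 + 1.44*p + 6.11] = 1.44 - 12.74*p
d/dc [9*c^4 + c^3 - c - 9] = 36*c^3 + 3*c^2 - 1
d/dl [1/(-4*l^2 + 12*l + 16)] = (2*l - 3)/(4*(-l^2 + 3*l + 4)^2)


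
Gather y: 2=2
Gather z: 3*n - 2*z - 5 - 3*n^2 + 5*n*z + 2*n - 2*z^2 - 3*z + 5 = -3*n^2 + 5*n - 2*z^2 + z*(5*n - 5)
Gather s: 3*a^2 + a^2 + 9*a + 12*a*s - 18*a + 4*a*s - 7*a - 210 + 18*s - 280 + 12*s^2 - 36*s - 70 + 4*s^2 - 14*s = 4*a^2 - 16*a + 16*s^2 + s*(16*a - 32) - 560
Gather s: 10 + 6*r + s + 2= 6*r + s + 12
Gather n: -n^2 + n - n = -n^2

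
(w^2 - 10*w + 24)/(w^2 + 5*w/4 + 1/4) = 4*(w^2 - 10*w + 24)/(4*w^2 + 5*w + 1)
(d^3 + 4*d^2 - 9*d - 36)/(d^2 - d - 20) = (d^2 - 9)/(d - 5)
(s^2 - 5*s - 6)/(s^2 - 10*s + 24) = (s + 1)/(s - 4)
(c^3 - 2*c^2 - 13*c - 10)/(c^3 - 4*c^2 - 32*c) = (-c^3 + 2*c^2 + 13*c + 10)/(c*(-c^2 + 4*c + 32))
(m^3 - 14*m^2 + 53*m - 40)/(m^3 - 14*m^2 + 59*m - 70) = (m^2 - 9*m + 8)/(m^2 - 9*m + 14)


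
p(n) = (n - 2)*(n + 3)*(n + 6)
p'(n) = (n - 2)*(n + 3) + (n - 2)*(n + 6) + (n + 3)*(n + 6)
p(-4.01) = 12.08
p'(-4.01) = -7.90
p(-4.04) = 12.31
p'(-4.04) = -7.60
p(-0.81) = -31.94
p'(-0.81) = -9.37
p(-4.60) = 14.78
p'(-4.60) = -0.92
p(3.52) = 94.35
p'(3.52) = 86.45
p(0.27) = -35.47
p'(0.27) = 4.00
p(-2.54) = -7.23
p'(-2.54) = -16.21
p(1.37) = -20.29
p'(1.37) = 24.81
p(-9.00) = -198.00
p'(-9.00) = 117.00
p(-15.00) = -1836.00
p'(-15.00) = 465.00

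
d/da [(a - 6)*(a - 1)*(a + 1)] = 3*a^2 - 12*a - 1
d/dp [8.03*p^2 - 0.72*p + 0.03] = 16.06*p - 0.72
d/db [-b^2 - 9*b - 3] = -2*b - 9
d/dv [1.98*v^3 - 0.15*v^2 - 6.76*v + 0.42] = 5.94*v^2 - 0.3*v - 6.76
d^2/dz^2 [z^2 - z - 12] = 2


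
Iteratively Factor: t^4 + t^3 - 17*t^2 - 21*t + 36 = (t - 1)*(t^3 + 2*t^2 - 15*t - 36) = (t - 4)*(t - 1)*(t^2 + 6*t + 9) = (t - 4)*(t - 1)*(t + 3)*(t + 3)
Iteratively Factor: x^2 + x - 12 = (x - 3)*(x + 4)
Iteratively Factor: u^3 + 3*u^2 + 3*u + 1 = (u + 1)*(u^2 + 2*u + 1) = (u + 1)^2*(u + 1)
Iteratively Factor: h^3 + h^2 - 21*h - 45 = (h + 3)*(h^2 - 2*h - 15) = (h - 5)*(h + 3)*(h + 3)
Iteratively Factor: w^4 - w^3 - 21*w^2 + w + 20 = (w + 1)*(w^3 - 2*w^2 - 19*w + 20) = (w + 1)*(w + 4)*(w^2 - 6*w + 5) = (w - 1)*(w + 1)*(w + 4)*(w - 5)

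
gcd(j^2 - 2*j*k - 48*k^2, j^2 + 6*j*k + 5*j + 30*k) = j + 6*k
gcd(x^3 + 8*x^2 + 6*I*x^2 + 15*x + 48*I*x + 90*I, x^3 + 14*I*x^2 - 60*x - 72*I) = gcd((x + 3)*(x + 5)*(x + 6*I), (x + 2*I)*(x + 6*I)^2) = x + 6*I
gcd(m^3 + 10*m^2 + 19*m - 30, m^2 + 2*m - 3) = m - 1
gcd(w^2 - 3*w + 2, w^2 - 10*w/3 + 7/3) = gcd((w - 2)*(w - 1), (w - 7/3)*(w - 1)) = w - 1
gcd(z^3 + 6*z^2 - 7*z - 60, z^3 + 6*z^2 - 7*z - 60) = z^3 + 6*z^2 - 7*z - 60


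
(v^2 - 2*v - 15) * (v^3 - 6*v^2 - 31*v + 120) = v^5 - 8*v^4 - 34*v^3 + 272*v^2 + 225*v - 1800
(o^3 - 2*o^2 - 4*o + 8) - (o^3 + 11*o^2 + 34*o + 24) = -13*o^2 - 38*o - 16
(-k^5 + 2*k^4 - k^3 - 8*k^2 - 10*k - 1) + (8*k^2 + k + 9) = -k^5 + 2*k^4 - k^3 - 9*k + 8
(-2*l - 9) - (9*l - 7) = -11*l - 2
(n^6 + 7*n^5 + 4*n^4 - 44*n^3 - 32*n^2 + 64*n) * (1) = n^6 + 7*n^5 + 4*n^4 - 44*n^3 - 32*n^2 + 64*n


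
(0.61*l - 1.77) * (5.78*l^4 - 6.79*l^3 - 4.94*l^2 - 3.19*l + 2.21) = 3.5258*l^5 - 14.3725*l^4 + 9.0049*l^3 + 6.7979*l^2 + 6.9944*l - 3.9117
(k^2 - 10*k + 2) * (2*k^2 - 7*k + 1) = 2*k^4 - 27*k^3 + 75*k^2 - 24*k + 2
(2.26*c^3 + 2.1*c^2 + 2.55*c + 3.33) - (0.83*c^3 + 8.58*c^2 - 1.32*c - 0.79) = 1.43*c^3 - 6.48*c^2 + 3.87*c + 4.12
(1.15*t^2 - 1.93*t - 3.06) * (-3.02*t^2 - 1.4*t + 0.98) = -3.473*t^4 + 4.2186*t^3 + 13.0702*t^2 + 2.3926*t - 2.9988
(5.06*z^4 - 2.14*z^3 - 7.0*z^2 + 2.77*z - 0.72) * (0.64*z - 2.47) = 3.2384*z^5 - 13.8678*z^4 + 0.805800000000001*z^3 + 19.0628*z^2 - 7.3027*z + 1.7784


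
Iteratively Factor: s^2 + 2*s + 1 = (s + 1)*(s + 1)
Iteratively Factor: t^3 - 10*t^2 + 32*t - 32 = (t - 4)*(t^2 - 6*t + 8) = (t - 4)^2*(t - 2)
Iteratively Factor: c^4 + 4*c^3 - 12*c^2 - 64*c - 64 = (c + 4)*(c^3 - 12*c - 16) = (c + 2)*(c + 4)*(c^2 - 2*c - 8) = (c - 4)*(c + 2)*(c + 4)*(c + 2)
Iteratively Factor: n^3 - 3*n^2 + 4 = (n - 2)*(n^2 - n - 2) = (n - 2)^2*(n + 1)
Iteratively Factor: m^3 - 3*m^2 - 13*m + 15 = (m - 1)*(m^2 - 2*m - 15) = (m - 5)*(m - 1)*(m + 3)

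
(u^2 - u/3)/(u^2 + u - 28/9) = 3*u*(3*u - 1)/(9*u^2 + 9*u - 28)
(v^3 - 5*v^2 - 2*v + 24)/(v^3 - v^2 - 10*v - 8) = (v - 3)/(v + 1)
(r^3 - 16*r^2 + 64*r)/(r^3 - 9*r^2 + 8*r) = (r - 8)/(r - 1)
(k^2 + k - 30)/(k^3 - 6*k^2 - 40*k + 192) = (k - 5)/(k^2 - 12*k + 32)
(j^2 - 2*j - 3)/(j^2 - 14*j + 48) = (j^2 - 2*j - 3)/(j^2 - 14*j + 48)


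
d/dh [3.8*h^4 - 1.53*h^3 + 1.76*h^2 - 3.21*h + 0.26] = 15.2*h^3 - 4.59*h^2 + 3.52*h - 3.21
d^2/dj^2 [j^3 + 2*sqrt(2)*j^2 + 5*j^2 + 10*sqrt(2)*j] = 6*j + 4*sqrt(2) + 10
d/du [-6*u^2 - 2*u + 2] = -12*u - 2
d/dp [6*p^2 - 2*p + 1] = 12*p - 2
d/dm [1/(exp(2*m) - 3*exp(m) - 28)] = (3 - 2*exp(m))*exp(m)/(-exp(2*m) + 3*exp(m) + 28)^2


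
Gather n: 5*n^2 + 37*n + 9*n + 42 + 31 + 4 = 5*n^2 + 46*n + 77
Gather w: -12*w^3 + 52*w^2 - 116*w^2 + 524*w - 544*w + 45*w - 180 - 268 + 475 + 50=-12*w^3 - 64*w^2 + 25*w + 77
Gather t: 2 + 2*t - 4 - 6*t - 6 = -4*t - 8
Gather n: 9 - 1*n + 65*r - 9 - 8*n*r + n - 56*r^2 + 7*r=-8*n*r - 56*r^2 + 72*r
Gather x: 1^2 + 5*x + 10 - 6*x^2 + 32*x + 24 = -6*x^2 + 37*x + 35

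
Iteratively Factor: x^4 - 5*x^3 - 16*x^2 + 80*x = (x + 4)*(x^3 - 9*x^2 + 20*x) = (x - 5)*(x + 4)*(x^2 - 4*x) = x*(x - 5)*(x + 4)*(x - 4)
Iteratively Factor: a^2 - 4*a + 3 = (a - 1)*(a - 3)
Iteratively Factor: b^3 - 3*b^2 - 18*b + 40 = (b - 5)*(b^2 + 2*b - 8) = (b - 5)*(b - 2)*(b + 4)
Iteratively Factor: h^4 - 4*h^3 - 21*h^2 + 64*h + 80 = (h + 1)*(h^3 - 5*h^2 - 16*h + 80) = (h + 1)*(h + 4)*(h^2 - 9*h + 20) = (h - 4)*(h + 1)*(h + 4)*(h - 5)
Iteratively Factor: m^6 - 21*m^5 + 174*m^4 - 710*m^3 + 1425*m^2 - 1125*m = (m - 3)*(m^5 - 18*m^4 + 120*m^3 - 350*m^2 + 375*m) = (m - 3)^2*(m^4 - 15*m^3 + 75*m^2 - 125*m) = m*(m - 3)^2*(m^3 - 15*m^2 + 75*m - 125) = m*(m - 5)*(m - 3)^2*(m^2 - 10*m + 25) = m*(m - 5)^2*(m - 3)^2*(m - 5)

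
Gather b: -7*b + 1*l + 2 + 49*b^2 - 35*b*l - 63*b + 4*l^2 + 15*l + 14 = 49*b^2 + b*(-35*l - 70) + 4*l^2 + 16*l + 16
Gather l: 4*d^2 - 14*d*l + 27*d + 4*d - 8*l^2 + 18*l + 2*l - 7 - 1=4*d^2 + 31*d - 8*l^2 + l*(20 - 14*d) - 8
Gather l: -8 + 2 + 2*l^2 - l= 2*l^2 - l - 6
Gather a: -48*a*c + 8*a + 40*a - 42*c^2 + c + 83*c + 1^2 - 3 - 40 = a*(48 - 48*c) - 42*c^2 + 84*c - 42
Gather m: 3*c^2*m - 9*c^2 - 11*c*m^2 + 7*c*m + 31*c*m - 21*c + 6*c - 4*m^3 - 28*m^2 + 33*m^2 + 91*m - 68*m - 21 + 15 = -9*c^2 - 15*c - 4*m^3 + m^2*(5 - 11*c) + m*(3*c^2 + 38*c + 23) - 6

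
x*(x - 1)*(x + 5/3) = x^3 + 2*x^2/3 - 5*x/3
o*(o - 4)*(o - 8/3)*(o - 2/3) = o^4 - 22*o^3/3 + 136*o^2/9 - 64*o/9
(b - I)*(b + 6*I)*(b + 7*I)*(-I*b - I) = -I*b^4 + 12*b^3 - I*b^3 + 12*b^2 + 29*I*b^2 + 42*b + 29*I*b + 42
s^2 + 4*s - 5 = (s - 1)*(s + 5)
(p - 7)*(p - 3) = p^2 - 10*p + 21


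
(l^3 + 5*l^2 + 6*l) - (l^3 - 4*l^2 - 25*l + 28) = 9*l^2 + 31*l - 28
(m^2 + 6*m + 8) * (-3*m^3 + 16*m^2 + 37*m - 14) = -3*m^5 - 2*m^4 + 109*m^3 + 336*m^2 + 212*m - 112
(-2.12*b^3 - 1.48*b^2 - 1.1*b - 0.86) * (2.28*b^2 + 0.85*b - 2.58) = -4.8336*b^5 - 5.1764*b^4 + 1.7036*b^3 + 0.9226*b^2 + 2.107*b + 2.2188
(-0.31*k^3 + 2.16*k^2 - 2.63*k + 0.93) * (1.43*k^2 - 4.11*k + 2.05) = -0.4433*k^5 + 4.3629*k^4 - 13.274*k^3 + 16.5672*k^2 - 9.2138*k + 1.9065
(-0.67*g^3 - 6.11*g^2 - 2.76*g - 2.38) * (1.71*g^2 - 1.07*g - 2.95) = -1.1457*g^5 - 9.7312*g^4 + 3.7946*g^3 + 16.9079*g^2 + 10.6886*g + 7.021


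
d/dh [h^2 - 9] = 2*h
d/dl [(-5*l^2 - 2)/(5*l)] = -1 + 2/(5*l^2)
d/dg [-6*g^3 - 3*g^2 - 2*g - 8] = -18*g^2 - 6*g - 2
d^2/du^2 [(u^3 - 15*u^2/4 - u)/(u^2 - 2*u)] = -9/(u^3 - 6*u^2 + 12*u - 8)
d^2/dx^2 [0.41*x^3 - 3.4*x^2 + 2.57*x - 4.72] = 2.46*x - 6.8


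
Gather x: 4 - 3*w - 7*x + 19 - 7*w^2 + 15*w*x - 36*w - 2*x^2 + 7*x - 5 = -7*w^2 + 15*w*x - 39*w - 2*x^2 + 18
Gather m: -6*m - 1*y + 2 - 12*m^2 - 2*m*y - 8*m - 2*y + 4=-12*m^2 + m*(-2*y - 14) - 3*y + 6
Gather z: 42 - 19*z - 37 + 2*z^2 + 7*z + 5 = 2*z^2 - 12*z + 10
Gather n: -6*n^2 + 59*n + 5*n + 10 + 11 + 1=-6*n^2 + 64*n + 22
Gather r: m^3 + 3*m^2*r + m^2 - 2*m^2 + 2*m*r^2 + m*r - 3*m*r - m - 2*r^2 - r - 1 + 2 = m^3 - m^2 - m + r^2*(2*m - 2) + r*(3*m^2 - 2*m - 1) + 1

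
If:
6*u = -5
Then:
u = -5/6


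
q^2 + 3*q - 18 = (q - 3)*(q + 6)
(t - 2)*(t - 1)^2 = t^3 - 4*t^2 + 5*t - 2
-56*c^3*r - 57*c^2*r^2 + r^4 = r*(-8*c + r)*(c + r)*(7*c + r)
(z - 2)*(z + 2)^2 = z^3 + 2*z^2 - 4*z - 8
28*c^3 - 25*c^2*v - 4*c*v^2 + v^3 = (-7*c + v)*(-c + v)*(4*c + v)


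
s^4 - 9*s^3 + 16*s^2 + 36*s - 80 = (s - 5)*(s - 4)*(s - 2)*(s + 2)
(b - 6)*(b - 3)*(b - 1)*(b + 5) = b^4 - 5*b^3 - 23*b^2 + 117*b - 90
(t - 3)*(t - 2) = t^2 - 5*t + 6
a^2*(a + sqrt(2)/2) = a^3 + sqrt(2)*a^2/2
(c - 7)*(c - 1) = c^2 - 8*c + 7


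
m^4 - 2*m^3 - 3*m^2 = m^2*(m - 3)*(m + 1)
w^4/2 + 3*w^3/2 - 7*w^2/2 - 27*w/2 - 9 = (w/2 + 1)*(w - 3)*(w + 1)*(w + 3)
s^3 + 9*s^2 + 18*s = s*(s + 3)*(s + 6)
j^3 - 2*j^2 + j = j*(j - 1)^2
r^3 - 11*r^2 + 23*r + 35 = (r - 7)*(r - 5)*(r + 1)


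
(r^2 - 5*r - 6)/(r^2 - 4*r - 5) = (r - 6)/(r - 5)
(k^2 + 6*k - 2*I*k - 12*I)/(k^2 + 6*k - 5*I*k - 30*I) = (k - 2*I)/(k - 5*I)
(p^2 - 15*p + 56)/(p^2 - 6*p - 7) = (p - 8)/(p + 1)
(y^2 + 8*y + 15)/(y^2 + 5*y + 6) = (y + 5)/(y + 2)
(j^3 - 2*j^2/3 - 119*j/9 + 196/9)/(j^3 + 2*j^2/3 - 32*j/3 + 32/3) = (9*j^2 - 42*j + 49)/(3*(3*j^2 - 10*j + 8))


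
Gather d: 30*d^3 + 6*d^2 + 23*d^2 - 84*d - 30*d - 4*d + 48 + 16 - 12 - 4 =30*d^3 + 29*d^2 - 118*d + 48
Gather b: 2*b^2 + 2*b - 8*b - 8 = 2*b^2 - 6*b - 8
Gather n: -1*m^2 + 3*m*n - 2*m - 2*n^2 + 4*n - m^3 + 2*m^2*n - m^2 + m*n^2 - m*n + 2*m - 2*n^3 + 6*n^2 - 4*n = -m^3 - 2*m^2 - 2*n^3 + n^2*(m + 4) + n*(2*m^2 + 2*m)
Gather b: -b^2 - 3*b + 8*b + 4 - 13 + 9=-b^2 + 5*b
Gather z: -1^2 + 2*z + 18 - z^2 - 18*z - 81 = -z^2 - 16*z - 64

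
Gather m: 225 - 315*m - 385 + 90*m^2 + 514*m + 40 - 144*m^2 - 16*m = -54*m^2 + 183*m - 120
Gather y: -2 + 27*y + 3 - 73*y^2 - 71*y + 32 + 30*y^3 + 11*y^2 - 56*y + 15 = 30*y^3 - 62*y^2 - 100*y + 48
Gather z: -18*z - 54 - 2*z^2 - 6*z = -2*z^2 - 24*z - 54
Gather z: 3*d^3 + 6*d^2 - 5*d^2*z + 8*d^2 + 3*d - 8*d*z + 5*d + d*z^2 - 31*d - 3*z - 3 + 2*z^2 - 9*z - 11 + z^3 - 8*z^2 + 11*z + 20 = 3*d^3 + 14*d^2 - 23*d + z^3 + z^2*(d - 6) + z*(-5*d^2 - 8*d - 1) + 6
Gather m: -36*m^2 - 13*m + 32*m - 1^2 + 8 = -36*m^2 + 19*m + 7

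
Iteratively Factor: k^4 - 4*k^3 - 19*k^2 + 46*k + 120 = (k + 2)*(k^3 - 6*k^2 - 7*k + 60) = (k - 4)*(k + 2)*(k^2 - 2*k - 15) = (k - 4)*(k + 2)*(k + 3)*(k - 5)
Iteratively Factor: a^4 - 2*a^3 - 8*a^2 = (a + 2)*(a^3 - 4*a^2) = a*(a + 2)*(a^2 - 4*a) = a*(a - 4)*(a + 2)*(a)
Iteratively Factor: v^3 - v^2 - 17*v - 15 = (v + 3)*(v^2 - 4*v - 5) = (v + 1)*(v + 3)*(v - 5)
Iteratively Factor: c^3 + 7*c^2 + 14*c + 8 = (c + 4)*(c^2 + 3*c + 2) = (c + 2)*(c + 4)*(c + 1)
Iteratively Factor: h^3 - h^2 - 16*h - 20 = (h + 2)*(h^2 - 3*h - 10) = (h + 2)^2*(h - 5)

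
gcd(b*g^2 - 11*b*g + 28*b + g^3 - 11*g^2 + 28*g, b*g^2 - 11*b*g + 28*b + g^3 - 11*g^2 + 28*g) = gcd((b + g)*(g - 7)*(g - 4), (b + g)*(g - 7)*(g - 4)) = b*g^2 - 11*b*g + 28*b + g^3 - 11*g^2 + 28*g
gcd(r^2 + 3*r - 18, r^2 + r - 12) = r - 3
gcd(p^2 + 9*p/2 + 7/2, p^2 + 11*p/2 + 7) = p + 7/2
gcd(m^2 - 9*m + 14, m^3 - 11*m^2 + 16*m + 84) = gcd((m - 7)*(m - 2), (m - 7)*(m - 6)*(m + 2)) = m - 7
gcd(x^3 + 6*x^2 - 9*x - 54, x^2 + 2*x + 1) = 1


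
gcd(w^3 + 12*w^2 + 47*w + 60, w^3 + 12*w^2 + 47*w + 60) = w^3 + 12*w^2 + 47*w + 60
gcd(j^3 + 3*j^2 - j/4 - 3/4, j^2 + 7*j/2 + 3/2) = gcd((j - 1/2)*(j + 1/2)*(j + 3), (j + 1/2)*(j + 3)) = j^2 + 7*j/2 + 3/2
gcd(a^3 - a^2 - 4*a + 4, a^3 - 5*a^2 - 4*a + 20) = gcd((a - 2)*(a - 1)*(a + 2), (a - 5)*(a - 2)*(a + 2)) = a^2 - 4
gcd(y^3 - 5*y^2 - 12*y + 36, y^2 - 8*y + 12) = y^2 - 8*y + 12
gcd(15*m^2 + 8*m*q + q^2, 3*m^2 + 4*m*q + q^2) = 3*m + q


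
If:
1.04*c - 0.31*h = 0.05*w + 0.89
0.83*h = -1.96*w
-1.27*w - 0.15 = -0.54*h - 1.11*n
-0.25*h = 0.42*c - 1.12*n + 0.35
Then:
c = 0.75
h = -0.38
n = 0.51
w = 0.16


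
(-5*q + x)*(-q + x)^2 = -5*q^3 + 11*q^2*x - 7*q*x^2 + x^3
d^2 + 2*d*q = d*(d + 2*q)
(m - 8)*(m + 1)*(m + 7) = m^3 - 57*m - 56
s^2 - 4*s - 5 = (s - 5)*(s + 1)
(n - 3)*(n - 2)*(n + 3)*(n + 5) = n^4 + 3*n^3 - 19*n^2 - 27*n + 90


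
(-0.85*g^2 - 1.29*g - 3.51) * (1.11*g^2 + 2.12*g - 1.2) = -0.9435*g^4 - 3.2339*g^3 - 5.6109*g^2 - 5.8932*g + 4.212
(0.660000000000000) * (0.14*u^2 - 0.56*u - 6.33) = 0.0924*u^2 - 0.3696*u - 4.1778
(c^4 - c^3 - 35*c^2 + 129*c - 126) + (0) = c^4 - c^3 - 35*c^2 + 129*c - 126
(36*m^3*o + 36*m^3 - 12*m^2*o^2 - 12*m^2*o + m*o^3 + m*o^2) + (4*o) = 36*m^3*o + 36*m^3 - 12*m^2*o^2 - 12*m^2*o + m*o^3 + m*o^2 + 4*o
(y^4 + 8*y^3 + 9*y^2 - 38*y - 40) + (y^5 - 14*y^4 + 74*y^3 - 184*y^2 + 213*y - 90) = y^5 - 13*y^4 + 82*y^3 - 175*y^2 + 175*y - 130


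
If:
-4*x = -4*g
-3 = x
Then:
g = -3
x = -3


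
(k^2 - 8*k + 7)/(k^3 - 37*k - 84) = (k - 1)/(k^2 + 7*k + 12)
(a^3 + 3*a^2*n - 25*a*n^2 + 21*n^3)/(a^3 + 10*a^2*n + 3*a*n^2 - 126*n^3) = (a - n)/(a + 6*n)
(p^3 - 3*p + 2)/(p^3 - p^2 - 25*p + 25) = (p^2 + p - 2)/(p^2 - 25)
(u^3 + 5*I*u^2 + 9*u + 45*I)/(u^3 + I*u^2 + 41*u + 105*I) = (u - 3*I)/(u - 7*I)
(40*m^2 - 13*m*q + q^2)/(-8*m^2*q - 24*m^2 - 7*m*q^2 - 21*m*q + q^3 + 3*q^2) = (-5*m + q)/(m*q + 3*m + q^2 + 3*q)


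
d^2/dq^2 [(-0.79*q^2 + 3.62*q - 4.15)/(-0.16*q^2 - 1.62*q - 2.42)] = (-0.59488*q^3 - 1.197888*q^2 + 14.864064*q + 56.205568)/(0.004096*q^6 + 0.124416*q^5 + 1.445568*q^4 + 8.015112*q^3 + 21.864216*q^2 + 28.462104*q + 14.172488)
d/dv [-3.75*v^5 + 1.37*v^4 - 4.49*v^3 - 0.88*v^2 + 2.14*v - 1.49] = -18.75*v^4 + 5.48*v^3 - 13.47*v^2 - 1.76*v + 2.14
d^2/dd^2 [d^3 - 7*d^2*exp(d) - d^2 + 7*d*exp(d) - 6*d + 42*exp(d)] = -7*d^2*exp(d) - 21*d*exp(d) + 6*d + 42*exp(d) - 2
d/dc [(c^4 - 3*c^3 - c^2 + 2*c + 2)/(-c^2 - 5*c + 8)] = (-2*c^5 - 12*c^4 + 62*c^3 - 65*c^2 - 12*c + 26)/(c^4 + 10*c^3 + 9*c^2 - 80*c + 64)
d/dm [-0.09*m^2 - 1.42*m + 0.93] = -0.18*m - 1.42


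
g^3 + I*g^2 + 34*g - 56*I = (g - 4*I)*(g - 2*I)*(g + 7*I)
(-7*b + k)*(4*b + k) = -28*b^2 - 3*b*k + k^2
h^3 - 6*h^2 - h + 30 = (h - 5)*(h - 3)*(h + 2)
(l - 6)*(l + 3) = l^2 - 3*l - 18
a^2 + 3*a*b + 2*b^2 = (a + b)*(a + 2*b)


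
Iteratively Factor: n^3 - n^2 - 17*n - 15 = (n + 1)*(n^2 - 2*n - 15) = (n - 5)*(n + 1)*(n + 3)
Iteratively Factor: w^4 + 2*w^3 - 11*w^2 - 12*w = (w + 1)*(w^3 + w^2 - 12*w) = w*(w + 1)*(w^2 + w - 12) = w*(w - 3)*(w + 1)*(w + 4)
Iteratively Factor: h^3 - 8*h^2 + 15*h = (h)*(h^2 - 8*h + 15) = h*(h - 5)*(h - 3)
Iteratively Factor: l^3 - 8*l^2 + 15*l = (l - 3)*(l^2 - 5*l) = l*(l - 3)*(l - 5)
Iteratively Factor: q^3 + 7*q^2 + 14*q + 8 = (q + 1)*(q^2 + 6*q + 8) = (q + 1)*(q + 2)*(q + 4)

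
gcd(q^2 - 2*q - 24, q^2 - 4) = 1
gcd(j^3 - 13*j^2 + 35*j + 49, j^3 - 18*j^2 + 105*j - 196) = j^2 - 14*j + 49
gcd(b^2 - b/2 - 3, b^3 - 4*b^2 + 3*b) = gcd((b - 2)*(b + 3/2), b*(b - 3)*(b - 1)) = 1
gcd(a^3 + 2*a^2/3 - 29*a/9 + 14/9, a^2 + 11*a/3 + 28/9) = a + 7/3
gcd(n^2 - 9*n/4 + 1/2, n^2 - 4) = n - 2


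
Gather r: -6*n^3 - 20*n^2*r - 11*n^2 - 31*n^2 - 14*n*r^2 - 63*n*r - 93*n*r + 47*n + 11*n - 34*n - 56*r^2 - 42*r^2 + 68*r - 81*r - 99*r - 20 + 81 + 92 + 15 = -6*n^3 - 42*n^2 + 24*n + r^2*(-14*n - 98) + r*(-20*n^2 - 156*n - 112) + 168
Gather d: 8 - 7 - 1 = 0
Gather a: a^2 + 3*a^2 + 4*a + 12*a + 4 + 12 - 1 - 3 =4*a^2 + 16*a + 12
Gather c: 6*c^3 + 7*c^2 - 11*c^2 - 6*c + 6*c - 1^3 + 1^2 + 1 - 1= 6*c^3 - 4*c^2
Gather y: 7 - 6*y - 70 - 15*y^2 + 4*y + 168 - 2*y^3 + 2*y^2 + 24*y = -2*y^3 - 13*y^2 + 22*y + 105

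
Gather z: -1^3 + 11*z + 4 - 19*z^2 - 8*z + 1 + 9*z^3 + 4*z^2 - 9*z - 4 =9*z^3 - 15*z^2 - 6*z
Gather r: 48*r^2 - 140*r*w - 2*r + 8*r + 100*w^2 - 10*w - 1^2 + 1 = 48*r^2 + r*(6 - 140*w) + 100*w^2 - 10*w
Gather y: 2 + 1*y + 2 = y + 4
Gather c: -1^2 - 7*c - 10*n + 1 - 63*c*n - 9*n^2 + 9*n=c*(-63*n - 7) - 9*n^2 - n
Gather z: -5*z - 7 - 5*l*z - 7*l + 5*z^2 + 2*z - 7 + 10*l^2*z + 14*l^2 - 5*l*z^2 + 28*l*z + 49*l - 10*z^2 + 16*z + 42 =14*l^2 + 42*l + z^2*(-5*l - 5) + z*(10*l^2 + 23*l + 13) + 28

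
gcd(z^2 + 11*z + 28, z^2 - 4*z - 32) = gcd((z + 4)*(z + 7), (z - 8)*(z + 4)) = z + 4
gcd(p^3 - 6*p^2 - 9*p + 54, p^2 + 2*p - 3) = p + 3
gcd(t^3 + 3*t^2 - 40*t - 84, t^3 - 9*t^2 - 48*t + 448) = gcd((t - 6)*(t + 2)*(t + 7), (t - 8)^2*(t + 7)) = t + 7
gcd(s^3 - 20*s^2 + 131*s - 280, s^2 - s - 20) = s - 5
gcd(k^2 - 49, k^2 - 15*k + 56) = k - 7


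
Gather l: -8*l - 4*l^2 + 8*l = -4*l^2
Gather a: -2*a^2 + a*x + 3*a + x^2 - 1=-2*a^2 + a*(x + 3) + x^2 - 1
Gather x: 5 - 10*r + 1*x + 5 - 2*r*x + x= -10*r + x*(2 - 2*r) + 10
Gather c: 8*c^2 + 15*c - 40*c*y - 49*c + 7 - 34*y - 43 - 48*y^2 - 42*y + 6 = 8*c^2 + c*(-40*y - 34) - 48*y^2 - 76*y - 30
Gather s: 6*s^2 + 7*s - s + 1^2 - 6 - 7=6*s^2 + 6*s - 12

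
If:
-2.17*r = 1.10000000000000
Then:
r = -0.51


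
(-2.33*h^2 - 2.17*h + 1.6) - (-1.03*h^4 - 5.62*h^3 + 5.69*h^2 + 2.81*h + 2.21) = 1.03*h^4 + 5.62*h^3 - 8.02*h^2 - 4.98*h - 0.61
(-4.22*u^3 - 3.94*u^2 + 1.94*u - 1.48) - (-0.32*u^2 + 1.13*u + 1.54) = -4.22*u^3 - 3.62*u^2 + 0.81*u - 3.02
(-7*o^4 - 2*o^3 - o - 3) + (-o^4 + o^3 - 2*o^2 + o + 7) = -8*o^4 - o^3 - 2*o^2 + 4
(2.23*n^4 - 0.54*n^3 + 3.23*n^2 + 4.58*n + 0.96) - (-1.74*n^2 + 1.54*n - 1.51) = 2.23*n^4 - 0.54*n^3 + 4.97*n^2 + 3.04*n + 2.47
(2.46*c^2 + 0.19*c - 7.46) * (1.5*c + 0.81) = 3.69*c^3 + 2.2776*c^2 - 11.0361*c - 6.0426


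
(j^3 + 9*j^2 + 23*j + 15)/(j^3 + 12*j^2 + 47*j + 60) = (j + 1)/(j + 4)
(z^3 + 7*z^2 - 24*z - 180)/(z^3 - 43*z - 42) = (z^2 + z - 30)/(z^2 - 6*z - 7)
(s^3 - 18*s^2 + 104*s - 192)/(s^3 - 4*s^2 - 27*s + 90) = (s^2 - 12*s + 32)/(s^2 + 2*s - 15)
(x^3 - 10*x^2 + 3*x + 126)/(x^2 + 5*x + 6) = (x^2 - 13*x + 42)/(x + 2)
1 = 1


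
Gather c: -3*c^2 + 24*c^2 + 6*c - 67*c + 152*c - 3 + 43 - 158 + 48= 21*c^2 + 91*c - 70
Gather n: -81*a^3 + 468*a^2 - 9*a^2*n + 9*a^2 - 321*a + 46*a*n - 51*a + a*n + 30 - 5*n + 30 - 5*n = -81*a^3 + 477*a^2 - 372*a + n*(-9*a^2 + 47*a - 10) + 60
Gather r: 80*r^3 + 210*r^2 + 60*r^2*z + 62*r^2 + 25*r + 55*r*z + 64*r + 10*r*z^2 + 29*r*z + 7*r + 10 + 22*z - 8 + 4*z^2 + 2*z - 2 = 80*r^3 + r^2*(60*z + 272) + r*(10*z^2 + 84*z + 96) + 4*z^2 + 24*z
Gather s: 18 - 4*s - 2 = 16 - 4*s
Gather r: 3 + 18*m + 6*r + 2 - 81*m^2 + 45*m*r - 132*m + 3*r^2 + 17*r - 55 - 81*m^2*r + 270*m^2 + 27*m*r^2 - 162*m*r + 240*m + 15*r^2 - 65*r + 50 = 189*m^2 + 126*m + r^2*(27*m + 18) + r*(-81*m^2 - 117*m - 42)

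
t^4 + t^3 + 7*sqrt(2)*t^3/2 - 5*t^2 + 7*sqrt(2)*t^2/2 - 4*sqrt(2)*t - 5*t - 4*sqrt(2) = (t + 1)*(t - sqrt(2))*(t + sqrt(2)/2)*(t + 4*sqrt(2))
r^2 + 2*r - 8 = (r - 2)*(r + 4)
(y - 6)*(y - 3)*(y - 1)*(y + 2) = y^4 - 8*y^3 + 7*y^2 + 36*y - 36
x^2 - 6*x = x*(x - 6)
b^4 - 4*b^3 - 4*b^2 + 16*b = b*(b - 4)*(b - 2)*(b + 2)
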